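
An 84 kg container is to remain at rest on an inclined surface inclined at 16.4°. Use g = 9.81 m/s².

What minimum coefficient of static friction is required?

μ_s,min ≈ 0.294

At the slip threshold m g sin θ = μ_s m g cos θ, so μ_s,min = tan θ.
μ_s,min = tan 16.4° = 0.294.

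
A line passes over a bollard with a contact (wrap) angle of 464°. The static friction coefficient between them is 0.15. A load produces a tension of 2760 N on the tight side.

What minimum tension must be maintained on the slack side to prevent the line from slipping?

T_min ≈ 819 N

Capstan equation at impending slip: T_tight/T_slack = e^{μβ}.
β = 464° = 8.098 rad; e^{μβ} = e^{0.15×8.098} = 3.369.
T_slack = T_tight / e^{μβ} = 2760 / 3.369 = 819 N.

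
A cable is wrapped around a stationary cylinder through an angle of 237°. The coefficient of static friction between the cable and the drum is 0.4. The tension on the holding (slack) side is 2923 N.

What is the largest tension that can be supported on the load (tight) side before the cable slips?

At impending slip the capstan equation gives T₂/T₁ = e^{μβ} with β in radians.
β = 237° × π/180 = 4.136 rad.
e^{μβ} = e^{0.4×4.136} = 5.231.
T₂ = T₁ · e^{μβ} = 2923 × 5.231 = 15300 N.

T_max ≈ 15300 N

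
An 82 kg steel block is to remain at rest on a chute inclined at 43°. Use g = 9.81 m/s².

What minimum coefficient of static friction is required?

μ_s,min ≈ 0.933

At the slip threshold m g sin θ = μ_s m g cos θ, so μ_s,min = tan θ.
μ_s,min = tan 43° = 0.933.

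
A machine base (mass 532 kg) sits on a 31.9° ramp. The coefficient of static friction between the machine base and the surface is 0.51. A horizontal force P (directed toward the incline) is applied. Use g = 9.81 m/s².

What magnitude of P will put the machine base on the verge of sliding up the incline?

P ≈ 8660 N

At impending motion up the slope, friction acts down-slope at its limit: f = μ_s N.
Perpendicular to the incline: N = m g cos θ + P sin θ.
Along the incline: P cos θ = m g sin θ + μ_s N = m g sin θ + μ_s (m g cos θ + P sin θ).
Solving, P (cos θ − μ_s sin θ) = m g (sin θ + μ_s cos θ), so P = 532×9.81×(sin 31.9° + 0.51 cos 31.9°)/(cos 31.9° − 0.51 sin 31.9°) = 5220×0.9614/0.5795 = 8660 N.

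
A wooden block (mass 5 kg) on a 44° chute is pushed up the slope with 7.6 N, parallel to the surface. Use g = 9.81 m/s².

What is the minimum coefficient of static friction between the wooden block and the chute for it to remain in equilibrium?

N = m g cos θ = 35.28 N.
Friction must make up the shortfall along the incline: f = m g sin θ − P = 34.07 − 7.6 = 26.47 N.
At the threshold f = μ_s N, so μ_s,min = 26.47/35.28 = 0.75.

μ_s,min ≈ 0.75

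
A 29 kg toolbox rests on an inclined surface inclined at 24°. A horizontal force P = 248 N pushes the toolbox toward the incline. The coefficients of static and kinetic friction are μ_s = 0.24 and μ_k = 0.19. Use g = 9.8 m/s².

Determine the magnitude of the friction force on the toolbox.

The horizontal push has a component P sin θ into the surface, so N = m g cos θ + P sin θ = 259.6 + 100.9 = 360.5 N.
Parallel to the incline: P cos θ − m g sin θ = 226.6 − 115.6 = 111 N; the friction needed to balance this is 111 N acting down the slope.
The limit of static friction is μ_s N = 86.52 N.
|f_req| = 111 > 86.52 N → the toolbox slides up the incline; f = μ_k N = 0.19 × 360.5 = 68.5 N.

f ≈ 68.5 N (down the incline)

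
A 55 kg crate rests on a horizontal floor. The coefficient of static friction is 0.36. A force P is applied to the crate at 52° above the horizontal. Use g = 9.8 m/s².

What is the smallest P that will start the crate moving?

N = m g − P sin α (the pull lifts the crate).
At impending slip, P cos α = μ_s N = μ_s (m g − P sin α).
Solving: P (cos α + μ_s sin α) = μ_s m g → P = 0.36×539/(cos 52° + 0.36 sin 52°) = 194/0.8993 = 216 N.

P ≈ 216 N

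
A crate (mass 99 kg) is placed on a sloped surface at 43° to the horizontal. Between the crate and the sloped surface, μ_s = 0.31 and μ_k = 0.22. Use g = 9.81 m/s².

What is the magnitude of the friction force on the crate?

The normal reaction is N = m g cos θ = 710.3 N.
Along the slope the weight component is m g sin θ = 662.3 N; friction must supply exactly this, acting up-slope.
Static friction can supply at most μ_s N = 220.2 N.
|662.3| exceeds 220.2 N, so the crate slips down-slope; friction is kinetic, f = μ_k N = 0.22×710.3 = 156 N.

f ≈ 156 N (up the incline)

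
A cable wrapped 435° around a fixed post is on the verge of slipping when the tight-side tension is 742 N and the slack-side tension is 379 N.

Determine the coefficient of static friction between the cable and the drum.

T₂/T₁ = e^{μβ} → μ = ln(T₂/T₁)/β.
β = 435° = 7.592 rad.
μ = ln(742/379)/7.592 = ln(1.958)/7.592 = 0.0885.

μ ≈ 0.0885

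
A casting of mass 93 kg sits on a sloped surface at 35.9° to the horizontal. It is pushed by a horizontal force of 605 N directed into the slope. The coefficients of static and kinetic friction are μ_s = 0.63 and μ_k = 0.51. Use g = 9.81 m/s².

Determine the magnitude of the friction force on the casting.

Resolve perpendicular to the incline: N = m g cos θ + P sin θ = 93×9.81×cos 35.9° + 605×sin 35.9° = 1094 N.
Parallel to the incline: P cos θ − m g sin θ = 490.1 − 535 = -44.89 N; the friction needed to balance this is 44.89 N acting up the slope.
The limit of static friction is μ_s N = 689.1 N.
Since 44.89 N is within the 689.1 N limit, the casting stays put and friction is exactly 44.9 N.

f ≈ 44.9 N (up the incline)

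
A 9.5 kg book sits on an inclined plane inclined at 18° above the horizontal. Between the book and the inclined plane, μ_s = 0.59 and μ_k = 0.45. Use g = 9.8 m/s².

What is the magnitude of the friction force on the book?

f ≈ 28.8 N (up the incline)

The normal reaction is N = m g cos θ = 88.54 N.
Along the slope the weight component is m g sin θ = 28.77 N; friction must supply exactly this, acting up-slope.
The static-friction ceiling is μ_s N = 0.59 × 88.54 = 52.24 N.
Since |28.77| ≤ 52.24 N, static friction is sufficient; f equals the required value, not μ_s N.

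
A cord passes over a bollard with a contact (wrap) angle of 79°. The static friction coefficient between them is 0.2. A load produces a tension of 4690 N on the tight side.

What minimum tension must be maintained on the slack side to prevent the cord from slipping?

T_min ≈ 3560 N

Capstan equation at impending slip: T_tight/T_slack = e^{μβ}.
β = 79° = 1.379 rad; e^{μβ} = e^{0.2×1.379} = 1.318.
T_slack = T_tight / e^{μβ} = 4690 / 1.318 = 3560 N.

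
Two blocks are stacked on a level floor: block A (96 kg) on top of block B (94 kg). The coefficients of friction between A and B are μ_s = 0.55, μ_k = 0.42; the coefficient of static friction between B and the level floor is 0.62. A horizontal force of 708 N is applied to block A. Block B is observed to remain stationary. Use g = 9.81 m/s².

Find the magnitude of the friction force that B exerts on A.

f ≈ 396 N

Normal force at the A–B interface: N₁ = m_A g = 941.8 N.
So the A–B interface can sustain at most μ_s N₁ = 518 N of static friction.
Since P = 708 N > 518 N, A slides on B; the A–B friction is kinetic: f₁ = μ_k N₁ = 0.42×941.8 = 396 N.
B experiences an equal 396 N forward from A (third law). B is in equilibrium, so the floor supplies f₂ = 396 N of static friction (limit μ_s(m_A+m_B)g = 1156 N, not exceeded).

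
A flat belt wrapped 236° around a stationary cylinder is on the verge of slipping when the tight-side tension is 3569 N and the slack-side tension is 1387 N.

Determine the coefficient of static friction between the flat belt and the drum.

T₂/T₁ = e^{μβ} → μ = ln(T₂/T₁)/β.
β = 236° = 4.119 rad.
μ = ln(3569/1387)/4.119 = ln(2.573)/4.119 = 0.229.

μ ≈ 0.229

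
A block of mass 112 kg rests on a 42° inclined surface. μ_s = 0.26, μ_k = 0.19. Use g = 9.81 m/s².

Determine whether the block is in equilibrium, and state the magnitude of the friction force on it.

f ≈ 155 N

N = m g cos θ = 817 N.
Down-slope weight component: m g sin θ = 735 N.
μ_s N = 212 N.
735 > 212 N, so it slides; kinetic friction f = μ_k N = 0.19×817 = 155 N.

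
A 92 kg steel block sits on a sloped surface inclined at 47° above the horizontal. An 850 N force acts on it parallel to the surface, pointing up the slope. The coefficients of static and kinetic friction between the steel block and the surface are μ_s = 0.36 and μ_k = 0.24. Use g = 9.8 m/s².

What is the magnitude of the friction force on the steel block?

Normal force: N = m g cos θ = 92 × 9.8 × cos 47° = 614.9 N.
Parallel to the incline, ΣF = 0 gives f = m g sin θ − P = 659.4 − 850 = -190.6 N (up-slope positive).
Static friction can supply at most μ_s N = 221.4 N.
Since |-190.6| ≤ 221.4 N, no slip — friction simply equals what equilibrium demands.

f ≈ 191 N (down the incline)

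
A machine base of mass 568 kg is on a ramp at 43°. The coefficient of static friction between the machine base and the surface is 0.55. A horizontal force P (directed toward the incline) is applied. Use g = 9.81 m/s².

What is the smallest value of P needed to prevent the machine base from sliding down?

The machine base tends to slide down (tan θ > μ_s), so at the point of impending slip friction acts up-slope at its limit: f = μ_s N.
Perpendicular to the incline: N = m g cos θ + P sin θ.
Along the incline: P cos θ + μ_s N = m g sin θ, i.e. P cos θ + μ_s (m g cos θ + P sin θ) = m g sin θ.
Solving, P (cos θ + μ_s sin θ) = m g (sin θ − μ_s cos θ), so P = 5570×0.2798/1.106 = 1410 N.

P_min ≈ 1410 N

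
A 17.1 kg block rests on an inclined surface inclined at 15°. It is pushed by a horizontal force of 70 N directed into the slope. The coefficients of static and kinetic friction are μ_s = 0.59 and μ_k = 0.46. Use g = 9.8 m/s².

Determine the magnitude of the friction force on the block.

f ≈ 24.2 N (down the incline)

Resolve perpendicular to the incline: N = m g cos θ + P sin θ = 17.1×9.8×cos 15° + 70×sin 15° = 180 N.
Parallel to the incline: P cos θ − m g sin θ = 67.61 − 43.37 = 24.24 N; the friction needed to balance this is 24.24 N acting down the slope.
The limit of static friction is μ_s N = 106.2 N.
Since 24.24 N is within the 106.2 N limit, the block stays put and friction is exactly 24.2 N.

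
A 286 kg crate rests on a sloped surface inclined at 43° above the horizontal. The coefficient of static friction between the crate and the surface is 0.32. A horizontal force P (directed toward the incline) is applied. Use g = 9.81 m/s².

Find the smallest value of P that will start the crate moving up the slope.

At impending motion up the slope, friction acts down-slope at its limit: f = μ_s N.
Perpendicular to the incline: N = m g cos θ + P sin θ.
Along the incline: P cos θ = m g sin θ + μ_s N = m g sin θ + μ_s (m g cos θ + P sin θ).
Solving, P (cos θ − μ_s sin θ) = m g (sin θ + μ_s cos θ), so P = 286×9.81×(sin 43° + 0.32 cos 43°)/(cos 43° − 0.32 sin 43°) = 2810×0.916/0.5131 = 5010 N.

P ≈ 5010 N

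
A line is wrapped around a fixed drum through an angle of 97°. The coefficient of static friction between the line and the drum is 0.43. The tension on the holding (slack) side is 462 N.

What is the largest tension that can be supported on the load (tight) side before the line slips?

At impending slip the capstan equation gives T₂/T₁ = e^{μβ} with β in radians.
β = 97° × π/180 = 1.693 rad.
e^{μβ} = e^{0.43×1.693} = 2.071.
T₂ = T₁ · e^{μβ} = 462 × 2.071 = 957 N.

T_max ≈ 957 N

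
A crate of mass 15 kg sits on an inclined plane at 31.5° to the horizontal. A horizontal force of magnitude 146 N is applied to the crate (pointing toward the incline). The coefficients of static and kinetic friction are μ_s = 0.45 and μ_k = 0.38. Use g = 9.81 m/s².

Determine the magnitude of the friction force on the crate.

Resolve perpendicular to the incline: N = m g cos θ + P sin θ = 15×9.81×cos 31.5° + 146×sin 31.5° = 201.8 N.
Parallel to the incline: P cos θ − m g sin θ = 124.5 − 76.89 = 47.6 N; the friction needed to balance this is 47.6 N acting down the slope.
Maximum static friction: μ_s N = 0.45 × 201.8 = 90.79 N.
|f_req| = 47.6 ≤ 90.79 N → the crate is in equilibrium; friction equals the required value.

f ≈ 47.6 N (down the incline)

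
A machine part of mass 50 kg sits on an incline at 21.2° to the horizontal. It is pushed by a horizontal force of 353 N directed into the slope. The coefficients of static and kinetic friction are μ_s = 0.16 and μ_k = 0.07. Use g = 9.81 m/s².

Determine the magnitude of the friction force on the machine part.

f ≈ 40.9 N (down the incline)

Resolve perpendicular to the incline: N = m g cos θ + P sin θ = 50×9.81×cos 21.2° + 353×sin 21.2° = 585 N.
Along the incline, the net driving force (taking up-slope positive) is P cos θ − m g sin θ = 329.1 − 177.4 = 151.7 N, so equilibrium requires friction f = -151.7 N (down-slope).
The limit of static friction is μ_s N = 93.59 N.
|f_req| = 151.7 > 93.59 N → the machine part slides up the incline; f = μ_k N = 0.07 × 585 = 40.9 N.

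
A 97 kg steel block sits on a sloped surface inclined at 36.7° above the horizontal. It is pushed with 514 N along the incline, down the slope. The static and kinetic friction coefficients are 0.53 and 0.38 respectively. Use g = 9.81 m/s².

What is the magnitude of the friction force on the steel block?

f ≈ 290 N (up the incline)

The normal reaction is N = m g cos θ = 762.9 N.
The friction needed for equilibrium is m g sin θ + P = 568.7 + 514 = 1083 N, measured positive up-slope.
Maximum static friction available: μ_s N = 0.53 × 762.9 = 404.4 N.
Since |1083| > 404.4 N, static friction cannot hold it; the steel block slides down the incline and kinetic friction applies: f = μ_k N = 0.38 × 762.9 = 290 N.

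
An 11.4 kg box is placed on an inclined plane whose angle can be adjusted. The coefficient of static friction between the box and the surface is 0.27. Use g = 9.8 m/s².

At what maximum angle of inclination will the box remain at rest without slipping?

θ_max ≈ 15.1°

At the slip threshold, m g sin θ = μ_s · m g cos θ, so tan θ = μ_s.
θ_max = arctan(0.27) = 15.1°.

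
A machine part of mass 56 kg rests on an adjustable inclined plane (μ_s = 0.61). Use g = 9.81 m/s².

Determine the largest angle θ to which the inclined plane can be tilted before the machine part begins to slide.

At the slip threshold, m g sin θ = μ_s · m g cos θ, so tan θ = μ_s.
θ_max = arctan(0.61) = 31.4°.

θ_max ≈ 31.4°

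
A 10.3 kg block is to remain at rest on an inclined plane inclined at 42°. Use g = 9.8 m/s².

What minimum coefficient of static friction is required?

μ_s,min ≈ 0.9

At the slip threshold m g sin θ = μ_s m g cos θ, so μ_s,min = tan θ.
μ_s,min = tan 42° = 0.9.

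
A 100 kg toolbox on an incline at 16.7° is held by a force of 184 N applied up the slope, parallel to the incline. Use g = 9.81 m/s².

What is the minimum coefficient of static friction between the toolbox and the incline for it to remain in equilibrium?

μ_s,min ≈ 0.104

N = m g cos θ = 939.6 N.
Friction must make up the shortfall along the incline: f = m g sin θ − P = 281.9 − 184 = 97.9 N.
At the threshold f = μ_s N, so μ_s,min = 97.9/939.6 = 0.104.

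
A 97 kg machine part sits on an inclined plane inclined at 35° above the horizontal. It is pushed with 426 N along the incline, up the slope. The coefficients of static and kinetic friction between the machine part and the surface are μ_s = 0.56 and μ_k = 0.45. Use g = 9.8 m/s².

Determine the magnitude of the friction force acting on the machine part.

Perpendicular to the surface, N = m g cos θ = 97·9.8·cos 35° = 778.7 N.
Parallel to the incline, ΣF = 0 gives f = m g sin θ − P = 545.2 − 426 = 119.2 N (up-slope positive).
The static-friction ceiling is μ_s N = 0.56 × 778.7 = 436.1 N.
Since |119.2| ≤ 436.1 N, static friction is sufficient; f equals the required value, not μ_s N.

f ≈ 119 N (up the incline)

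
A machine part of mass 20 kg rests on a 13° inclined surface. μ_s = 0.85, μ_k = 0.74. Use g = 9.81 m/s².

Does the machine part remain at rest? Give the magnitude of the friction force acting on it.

N = m g cos θ = 191 N.
Down-slope weight component: m g sin θ = 44.1 N.
μ_s N = 162 N.
44.1 ≤ 162 N, so it stays put; friction = 44.1 N.

f ≈ 44.1 N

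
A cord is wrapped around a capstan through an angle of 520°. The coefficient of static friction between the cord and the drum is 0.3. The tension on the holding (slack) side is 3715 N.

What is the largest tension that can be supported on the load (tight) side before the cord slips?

At impending slip the capstan equation gives T₂/T₁ = e^{μβ} with β in radians.
β = 520° × π/180 = 9.076 rad.
e^{μβ} = e^{0.3×9.076} = 15.22.
T₂ = T₁ · e^{μβ} = 3715 × 15.22 = 56500 N.

T_max ≈ 56500 N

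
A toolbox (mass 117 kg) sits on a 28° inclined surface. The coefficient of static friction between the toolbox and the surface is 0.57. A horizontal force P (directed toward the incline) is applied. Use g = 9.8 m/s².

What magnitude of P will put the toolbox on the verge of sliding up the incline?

P ≈ 1810 N

At impending motion up the slope, friction acts down-slope at its limit: f = μ_s N.
Perpendicular to the incline: N = m g cos θ + P sin θ.
Along the incline: P cos θ = m g sin θ + μ_s N = m g sin θ + μ_s (m g cos θ + P sin θ).
Solving, P (cos θ − μ_s sin θ) = m g (sin θ + μ_s cos θ), so P = 117×9.8×(sin 28° + 0.57 cos 28°)/(cos 28° − 0.57 sin 28°) = 1150×0.9728/0.6153 = 1810 N.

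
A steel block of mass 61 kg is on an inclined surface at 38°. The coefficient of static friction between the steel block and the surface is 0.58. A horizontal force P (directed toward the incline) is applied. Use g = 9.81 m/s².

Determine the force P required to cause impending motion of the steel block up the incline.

P ≈ 1490 N

At impending motion up the slope, friction acts down-slope at its limit: f = μ_s N.
Perpendicular to the incline: N = m g cos θ + P sin θ.
Along the incline: P cos θ = m g sin θ + μ_s N = m g sin θ + μ_s (m g cos θ + P sin θ).
Solving, P (cos θ − μ_s sin θ) = m g (sin θ + μ_s cos θ), so P = 61×9.81×(sin 38° + 0.58 cos 38°)/(cos 38° − 0.58 sin 38°) = 598×1.073/0.4309 = 1490 N.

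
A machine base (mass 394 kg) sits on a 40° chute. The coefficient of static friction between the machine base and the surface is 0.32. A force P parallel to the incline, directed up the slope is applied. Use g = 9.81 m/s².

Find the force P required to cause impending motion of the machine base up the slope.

At impending motion up the slope, friction acts down-slope at its limit: f = μ_s N.
P is parallel to the surface, so N = m g cos θ = 2960 N.
Along the incline: P = m g sin θ + μ_s N = 2480 + 0.32×2960 = 3430 N.

P ≈ 3430 N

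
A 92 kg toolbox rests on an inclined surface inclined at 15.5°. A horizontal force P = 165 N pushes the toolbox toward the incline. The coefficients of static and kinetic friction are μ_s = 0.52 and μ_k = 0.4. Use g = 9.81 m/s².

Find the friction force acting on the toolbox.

Normal direction: N = m g cos θ + P sin θ = 913.8 N.
Along the incline, the net driving force (taking up-slope positive) is P cos θ − m g sin θ = 159 − 241.2 = -82.19 N, so equilibrium requires friction f = 82.19 N (up-slope).
The limit of static friction is μ_s N = 475.2 N.
|f_req| = 82.19 ≤ 475.2 N → the toolbox is in equilibrium; friction equals the required value.

f ≈ 82.2 N (up the incline)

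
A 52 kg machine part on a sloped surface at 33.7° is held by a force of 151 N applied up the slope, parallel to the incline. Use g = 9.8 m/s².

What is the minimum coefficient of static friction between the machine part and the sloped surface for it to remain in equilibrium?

N = m g cos θ = 424 N.
Friction must make up the shortfall along the incline: f = m g sin θ − P = 282.7 − 151 = 131.7 N.
At the threshold f = μ_s N, so μ_s,min = 131.7/424 = 0.311.

μ_s,min ≈ 0.311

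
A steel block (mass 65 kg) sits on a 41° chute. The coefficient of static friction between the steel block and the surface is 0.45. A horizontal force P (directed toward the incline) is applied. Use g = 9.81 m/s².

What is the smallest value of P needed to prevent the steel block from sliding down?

P_min ≈ 192 N

The steel block tends to slide down (tan θ > μ_s), so at the point of impending slip friction acts up-slope at its limit: f = μ_s N.
Perpendicular to the incline: N = m g cos θ + P sin θ.
Along the incline: P cos θ + μ_s N = m g sin θ, i.e. P cos θ + μ_s (m g cos θ + P sin θ) = m g sin θ.
Solving, P (cos θ + μ_s sin θ) = m g (sin θ − μ_s cos θ), so P = 638×0.3164/1.05 = 192 N.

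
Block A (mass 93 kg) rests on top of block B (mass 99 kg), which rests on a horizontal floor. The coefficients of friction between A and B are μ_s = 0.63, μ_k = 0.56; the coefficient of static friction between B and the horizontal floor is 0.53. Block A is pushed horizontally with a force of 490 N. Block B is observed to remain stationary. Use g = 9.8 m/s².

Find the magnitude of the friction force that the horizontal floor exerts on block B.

Normal force at the A–B interface: N₁ = m_A g = 911.4 N.
Maximum static friction on A from B: μ_s N₁ = 0.63×911.4 = 574.2 N.
P = 490 N is within that limit, so A and B move together (both at rest); the A–B friction is simply f₁ = P = 490 N.
B experiences an equal 490 N forward from A (third law). B is in equilibrium, so the floor supplies f₂ = 490 N of static friction (limit μ_s(m_A+m_B)g = 997.2 N, not exceeded).

f ≈ 490 N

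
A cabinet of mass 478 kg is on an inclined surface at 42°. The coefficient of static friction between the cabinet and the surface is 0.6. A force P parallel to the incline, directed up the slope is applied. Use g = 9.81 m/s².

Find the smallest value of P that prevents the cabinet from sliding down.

P_min ≈ 1050 N

The cabinet tends to slide down (tan θ > μ_s), so at the point of impending slip friction acts up-slope at its limit: f = μ_s N.
P is parallel to the surface, so N = m g cos θ = 3480 N.
Along the incline: P + μ_s N = m g sin θ, so P = 3140 − 0.6×3480 = 1050 N.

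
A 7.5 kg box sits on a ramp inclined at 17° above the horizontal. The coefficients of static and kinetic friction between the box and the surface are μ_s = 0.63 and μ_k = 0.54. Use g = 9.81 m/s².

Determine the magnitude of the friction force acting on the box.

Perpendicular to the surface, N = m g cos θ = 7.5·9.81·cos 17° = 70.36 N.
Along the slope the weight component is m g sin θ = 21.51 N; friction must supply exactly this, acting up-slope.
Maximum static friction available: μ_s N = 0.63 × 70.36 = 44.33 N.
Since |21.51| ≤ 44.33 N, no slip — friction simply equals what equilibrium demands.

f ≈ 21.5 N (up the incline)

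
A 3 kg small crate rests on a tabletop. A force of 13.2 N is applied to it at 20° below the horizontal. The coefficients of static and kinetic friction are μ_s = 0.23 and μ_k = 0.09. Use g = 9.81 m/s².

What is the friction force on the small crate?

N = m g + P sin α = 29.43 + 13.2×sin 20° = 33.94 N.
The horizontal driving force is P cos α = 12.4 N, so equilibrium needs friction f = 12.4 N.
μ_s N = 0.23 × 33.94 = 7.807 N.
The required friction exceeds μ_s N, so the small crate moves and f = μ_k N = 3.06 N.

f ≈ 3.06 N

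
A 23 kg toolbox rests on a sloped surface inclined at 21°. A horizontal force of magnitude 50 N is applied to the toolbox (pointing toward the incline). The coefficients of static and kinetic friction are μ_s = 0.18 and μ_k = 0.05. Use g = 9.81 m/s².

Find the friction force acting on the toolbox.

f ≈ 34.2 N (up the incline)

Normal direction: N = m g cos θ + P sin θ = 228.6 N.
Along the incline, the net driving force (taking up-slope positive) is P cos θ − m g sin θ = 46.68 − 80.86 = -34.18 N, so equilibrium requires friction f = 34.18 N (up-slope).
Maximum static friction: μ_s N = 0.18 × 228.6 = 41.14 N.
|f_req| = 34.18 ≤ 41.14 N → the toolbox is in equilibrium; friction equals the required value.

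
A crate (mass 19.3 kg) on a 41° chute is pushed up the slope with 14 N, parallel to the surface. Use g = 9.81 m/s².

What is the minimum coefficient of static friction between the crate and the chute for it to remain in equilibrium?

N = m g cos θ = 142.9 N.
Friction must make up the shortfall along the incline: f = m g sin θ − P = 124.2 − 14 = 110.2 N.
At the threshold f = μ_s N, so μ_s,min = 110.2/142.9 = 0.771.

μ_s,min ≈ 0.771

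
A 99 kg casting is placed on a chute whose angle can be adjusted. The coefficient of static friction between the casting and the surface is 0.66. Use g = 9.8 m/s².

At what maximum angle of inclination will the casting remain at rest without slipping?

θ_max ≈ 33.4°

At the slip threshold, m g sin θ = μ_s · m g cos θ, so tan θ = μ_s.
θ_max = arctan(0.66) = 33.4°.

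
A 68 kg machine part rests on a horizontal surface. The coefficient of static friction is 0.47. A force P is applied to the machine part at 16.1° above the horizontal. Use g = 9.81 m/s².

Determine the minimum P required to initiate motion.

P ≈ 287 N

N = m g − P sin α (the pull lifts the machine part).
At impending slip, P cos α = μ_s N = μ_s (m g − P sin α).
Solving: P (cos α + μ_s sin α) = μ_s m g → P = 0.47×667/(cos 16.1° + 0.47 sin 16.1°) = 314/1.091 = 287 N.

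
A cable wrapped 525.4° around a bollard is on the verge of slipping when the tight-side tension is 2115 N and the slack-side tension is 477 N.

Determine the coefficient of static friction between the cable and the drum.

T₂/T₁ = e^{μβ} → μ = ln(T₂/T₁)/β.
β = 525.4° = 9.17 rad.
μ = ln(2115/477)/9.17 = ln(4.434)/9.17 = 0.162.

μ ≈ 0.162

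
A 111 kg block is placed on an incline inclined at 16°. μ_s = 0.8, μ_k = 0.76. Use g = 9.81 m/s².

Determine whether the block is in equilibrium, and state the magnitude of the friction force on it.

f ≈ 300 N

N = m g cos θ = 1050 N.
Down-slope weight component: m g sin θ = 300 N.
μ_s N = 837 N.
300 ≤ 837 N, so it stays put; friction = 300 N.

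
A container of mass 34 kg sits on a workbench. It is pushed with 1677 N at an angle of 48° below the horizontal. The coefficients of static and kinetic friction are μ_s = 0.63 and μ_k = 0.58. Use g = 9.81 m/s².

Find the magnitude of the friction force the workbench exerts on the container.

f ≈ 916 N

Vertical equilibrium gives N = m g + P sin α = 1580 N.
Horizontally, friction must balance P cos α = 1122 N.
μ_s N = 0.63 × 1580 = 995.3 N.
1122 > 995.3 N → the container slides; f = μ_k N = 0.58×1580 = 916 N.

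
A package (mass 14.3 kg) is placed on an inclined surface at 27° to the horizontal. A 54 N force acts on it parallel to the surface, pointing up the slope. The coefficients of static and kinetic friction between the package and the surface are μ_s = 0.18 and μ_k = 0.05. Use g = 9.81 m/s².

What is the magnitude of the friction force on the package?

Perpendicular to the surface, N = m g cos θ = 14.3·9.81·cos 27° = 125 N.
Parallel to the incline, ΣF = 0 gives f = m g sin θ − P = 63.69 − 54 = 9.687 N (up-slope positive).
Maximum static friction available: μ_s N = 0.18 × 125 = 22.5 N.
Since |9.687| ≤ 22.5 N, no slip — friction simply equals what equilibrium demands.

f ≈ 9.69 N (up the incline)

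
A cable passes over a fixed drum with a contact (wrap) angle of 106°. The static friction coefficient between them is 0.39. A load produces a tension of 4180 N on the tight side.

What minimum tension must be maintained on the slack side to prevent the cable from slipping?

Capstan equation at impending slip: T_tight/T_slack = e^{μβ}.
β = 106° = 1.85 rad; e^{μβ} = e^{0.39×1.85} = 2.058.
T_slack = T_tight / e^{μβ} = 4180 / 2.058 = 2030 N.

T_min ≈ 2030 N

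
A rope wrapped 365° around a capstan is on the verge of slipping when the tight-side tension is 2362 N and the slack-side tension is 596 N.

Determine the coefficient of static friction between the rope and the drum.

μ ≈ 0.216

T₂/T₁ = e^{μβ} → μ = ln(T₂/T₁)/β.
β = 365° = 6.37 rad.
μ = ln(2362/596)/6.37 = ln(3.963)/6.37 = 0.216.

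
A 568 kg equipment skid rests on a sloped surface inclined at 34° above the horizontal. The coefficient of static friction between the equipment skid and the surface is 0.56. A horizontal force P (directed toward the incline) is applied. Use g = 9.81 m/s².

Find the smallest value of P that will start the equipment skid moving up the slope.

At impending motion up the slope, friction acts down-slope at its limit: f = μ_s N.
Perpendicular to the incline: N = m g cos θ + P sin θ.
Along the incline: P cos θ = m g sin θ + μ_s N = m g sin θ + μ_s (m g cos θ + P sin θ).
Solving, P (cos θ − μ_s sin θ) = m g (sin θ + μ_s cos θ), so P = 568×9.81×(sin 34° + 0.56 cos 34°)/(cos 34° − 0.56 sin 34°) = 5570×1.023/0.5159 = 11100 N.

P ≈ 11100 N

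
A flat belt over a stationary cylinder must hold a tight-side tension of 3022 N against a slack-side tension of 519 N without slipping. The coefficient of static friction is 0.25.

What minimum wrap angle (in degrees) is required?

β_min ≈ 404°

T₂/T₁ = e^{μβ} → β = ln(T₂/T₁)/μ.
β = ln(3022/519)/0.25 = 1.762/0.25 = 7.047 rad.
In degrees: β = 7.047 × 180/π = 404°.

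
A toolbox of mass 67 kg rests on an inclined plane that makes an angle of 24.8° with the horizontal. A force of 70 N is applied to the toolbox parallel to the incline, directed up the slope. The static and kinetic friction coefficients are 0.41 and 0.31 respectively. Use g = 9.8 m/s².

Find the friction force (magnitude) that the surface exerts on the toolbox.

Normal force: N = m g cos θ = 67 × 9.8 × cos 24.8° = 596 N.
For equilibrium along the incline the friction force must supply f = m g sin θ − P = 275.4 − 70 = 205.4 N (positive meaning up-slope).
Maximum static friction available: μ_s N = 0.41 × 596 = 244.4 N.
Since |205.4| ≤ 244.4 N, static friction is sufficient; f equals the required value, not μ_s N.

f ≈ 205 N (up the incline)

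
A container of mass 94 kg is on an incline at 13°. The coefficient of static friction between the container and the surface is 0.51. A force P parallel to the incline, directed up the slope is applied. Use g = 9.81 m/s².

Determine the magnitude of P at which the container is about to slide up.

At impending motion up the slope, friction acts down-slope at its limit: f = μ_s N.
P is parallel to the surface, so N = m g cos θ = 899 N.
Along the incline: P = m g sin θ + μ_s N = 207 + 0.51×899 = 666 N.

P ≈ 666 N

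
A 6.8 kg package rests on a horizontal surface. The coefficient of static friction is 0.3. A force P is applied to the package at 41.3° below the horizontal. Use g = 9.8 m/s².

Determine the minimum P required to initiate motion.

N = m g + P sin α (the push presses the package into the horizontal surface).
At impending slip, P cos α = μ_s N = μ_s (m g + P sin α).
Solving: P (cos α − μ_s sin α) = μ_s m g → P = 0.3×66.6/(cos 41.3° − 0.3 sin 41.3°) = 20/0.5533 = 36.1 N.

P ≈ 36.1 N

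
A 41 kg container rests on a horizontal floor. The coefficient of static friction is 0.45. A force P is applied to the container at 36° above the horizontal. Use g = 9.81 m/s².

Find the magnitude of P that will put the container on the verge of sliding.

P ≈ 169 N

N = m g − P sin α (the pull lifts the container).
At impending slip, P cos α = μ_s N = μ_s (m g − P sin α).
Solving: P (cos α + μ_s sin α) = μ_s m g → P = 0.45×402/(cos 36° + 0.45 sin 36°) = 181/1.074 = 169 N.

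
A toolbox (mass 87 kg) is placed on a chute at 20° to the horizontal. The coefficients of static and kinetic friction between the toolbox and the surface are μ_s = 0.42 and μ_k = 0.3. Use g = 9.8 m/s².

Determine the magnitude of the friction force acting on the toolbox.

Normal force: N = m g cos θ = 87 × 9.8 × cos 20° = 801.2 N.
Along the slope the weight component is m g sin θ = 291.6 N; friction must supply exactly this, acting up-slope.
Maximum static friction available: μ_s N = 0.42 × 801.2 = 336.5 N.
Since |291.6| ≤ 336.5 N, no slip — friction simply equals what equilibrium demands.

f ≈ 292 N (up the incline)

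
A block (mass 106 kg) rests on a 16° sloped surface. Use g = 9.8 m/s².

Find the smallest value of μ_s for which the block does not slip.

At the slip threshold m g sin θ = μ_s m g cos θ, so μ_s,min = tan θ.
μ_s,min = tan 16° = 0.287.

μ_s,min ≈ 0.287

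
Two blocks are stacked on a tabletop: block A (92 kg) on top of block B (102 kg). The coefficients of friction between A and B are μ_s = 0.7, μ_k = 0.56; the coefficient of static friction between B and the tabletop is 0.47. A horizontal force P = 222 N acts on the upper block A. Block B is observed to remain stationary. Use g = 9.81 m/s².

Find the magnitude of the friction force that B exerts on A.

The normal force B exerts on A is simply A's weight, N₁ = 902.5 N.
So the A–B interface can sustain at most μ_s N₁ = 631.8 N of static friction.
Since P = 222 N ≤ 631.8 N, A does not slip on B; friction on A equals P = 222 N.
B experiences an equal 222 N forward from A (third law). B is in equilibrium, so the floor supplies f₂ = 222 N of static friction (limit μ_s(m_A+m_B)g = 894.5 N, not exceeded).

f ≈ 222 N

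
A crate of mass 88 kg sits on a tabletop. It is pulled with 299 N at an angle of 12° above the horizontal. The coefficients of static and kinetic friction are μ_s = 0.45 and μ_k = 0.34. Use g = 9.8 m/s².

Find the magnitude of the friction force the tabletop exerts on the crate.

f ≈ 292 N

N = m g − P sin α = 862.4 − 299×sin 12° = 800.2 N.
For equilibrium, f = P cos α = 299×cos 12° = 292.5 N.
μ_s N = 0.45 × 800.2 = 360.1 N.
Since 292.5 N does not exceed the limit, the crate stays at rest and f = 292 N.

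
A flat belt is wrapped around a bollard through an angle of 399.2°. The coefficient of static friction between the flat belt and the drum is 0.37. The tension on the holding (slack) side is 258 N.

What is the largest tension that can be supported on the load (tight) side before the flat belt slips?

At impending slip the capstan equation gives T₂/T₁ = e^{μβ} with β in radians.
β = 399.2° × π/180 = 6.967 rad.
e^{μβ} = e^{0.37×6.967} = 13.17.
T₂ = T₁ · e^{μβ} = 258 × 13.17 = 3400 N.

T_max ≈ 3400 N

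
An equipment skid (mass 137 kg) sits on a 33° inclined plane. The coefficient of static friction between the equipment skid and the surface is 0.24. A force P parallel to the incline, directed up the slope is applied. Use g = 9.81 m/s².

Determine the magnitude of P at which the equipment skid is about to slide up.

P ≈ 1000 N

At impending motion up the slope, friction acts down-slope at its limit: f = μ_s N.
P is parallel to the surface, so N = m g cos θ = 1130 N.
Along the incline: P = m g sin θ + μ_s N = 732 + 0.24×1130 = 1000 N.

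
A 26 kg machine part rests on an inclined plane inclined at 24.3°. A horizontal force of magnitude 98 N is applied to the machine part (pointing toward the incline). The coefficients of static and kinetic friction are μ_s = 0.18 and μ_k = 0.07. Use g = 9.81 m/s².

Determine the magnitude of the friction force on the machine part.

f ≈ 15.6 N (up the incline)

Normal direction: N = m g cos θ + P sin θ = 272.8 N.
Parallel to the incline: P cos θ − m g sin θ = 89.32 − 105 = -15.64 N; the friction needed to balance this is 15.64 N acting up the slope.
The limit of static friction is μ_s N = 49.1 N.
Since 15.64 N is within the 49.1 N limit, the machine part stays put and friction is exactly 15.6 N.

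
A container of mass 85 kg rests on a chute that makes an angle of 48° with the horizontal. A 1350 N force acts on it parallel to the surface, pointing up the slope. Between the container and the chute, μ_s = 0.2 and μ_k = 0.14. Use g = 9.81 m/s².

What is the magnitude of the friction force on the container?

Perpendicular to the surface, N = m g cos θ = 85·9.81·cos 48° = 558 N.
The friction needed for equilibrium is m g sin θ − P = 619.7 − 1350 = -730.3 N, measured positive up-slope.
Static friction can supply at most μ_s N = 111.6 N.
Since |-730.3| > 111.6 N, static friction cannot hold it; the container slides up the incline and kinetic friction applies: f = μ_k N = 0.14 × 558 = 78.1 N.

f ≈ 78.1 N (down the incline)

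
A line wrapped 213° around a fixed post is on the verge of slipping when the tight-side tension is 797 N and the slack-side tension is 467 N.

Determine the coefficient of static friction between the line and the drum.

μ ≈ 0.144

T₂/T₁ = e^{μβ} → μ = ln(T₂/T₁)/β.
β = 213° = 3.718 rad.
μ = ln(797/467)/3.718 = ln(1.707)/3.718 = 0.144.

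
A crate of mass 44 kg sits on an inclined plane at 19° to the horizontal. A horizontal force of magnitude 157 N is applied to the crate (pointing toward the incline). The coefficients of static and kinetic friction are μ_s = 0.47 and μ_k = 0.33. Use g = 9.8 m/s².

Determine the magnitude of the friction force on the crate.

Resolve perpendicular to the incline: N = m g cos θ + P sin θ = 44×9.8×cos 19° + 157×sin 19° = 458.8 N.
Along the incline, the net driving force (taking up-slope positive) is P cos θ − m g sin θ = 148.4 − 140.4 = 8.061 N, so equilibrium requires friction f = -8.061 N (down-slope).
Maximum static friction: μ_s N = 0.47 × 458.8 = 215.6 N.
|f_req| = 8.061 ≤ 215.6 N → the crate is in equilibrium; friction equals the required value.

f ≈ 8.06 N (down the incline)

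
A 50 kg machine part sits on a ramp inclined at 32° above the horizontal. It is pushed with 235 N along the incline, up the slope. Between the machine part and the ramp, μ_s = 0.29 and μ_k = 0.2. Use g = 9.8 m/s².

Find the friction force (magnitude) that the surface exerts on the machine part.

Perpendicular to the surface, N = m g cos θ = 50·9.8·cos 32° = 415.5 N.
For equilibrium along the incline the friction force must supply f = m g sin θ − P = 259.7 − 235 = 24.66 N (positive meaning up-slope).
Maximum static friction available: μ_s N = 0.29 × 415.5 = 120.5 N.
Since |24.66| ≤ 120.5 N, the machine part remains in static equilibrium and friction takes exactly the required value.

f ≈ 24.7 N (up the incline)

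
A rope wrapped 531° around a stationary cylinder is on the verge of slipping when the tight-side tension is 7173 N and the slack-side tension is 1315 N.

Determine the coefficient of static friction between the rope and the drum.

T₂/T₁ = e^{μβ} → μ = ln(T₂/T₁)/β.
β = 531° = 9.268 rad.
μ = ln(7173/1315)/9.268 = ln(5.455)/9.268 = 0.183.

μ ≈ 0.183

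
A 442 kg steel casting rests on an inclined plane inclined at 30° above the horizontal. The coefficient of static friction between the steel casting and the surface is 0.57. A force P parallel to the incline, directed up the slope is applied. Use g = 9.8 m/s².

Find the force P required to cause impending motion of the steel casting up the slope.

P ≈ 4300 N

At impending motion up the slope, friction acts down-slope at its limit: f = μ_s N.
P is parallel to the surface, so N = m g cos θ = 3750 N.
Along the incline: P = m g sin θ + μ_s N = 2170 + 0.57×3750 = 4300 N.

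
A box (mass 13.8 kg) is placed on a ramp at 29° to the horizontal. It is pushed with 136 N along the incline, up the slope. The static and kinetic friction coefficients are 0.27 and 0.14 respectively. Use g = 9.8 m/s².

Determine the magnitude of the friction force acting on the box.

Perpendicular to the surface, N = m g cos θ = 13.8·9.8·cos 29° = 118.3 N.
Parallel to the incline, ΣF = 0 gives f = m g sin θ − P = 65.57 − 136 = -70.43 N (up-slope positive).
The static-friction ceiling is μ_s N = 0.27 × 118.3 = 31.94 N.
|-70.43| exceeds 31.94 N, so the box slips up-slope; friction is kinetic, f = μ_k N = 0.14×118.3 = 16.6 N.

f ≈ 16.6 N (down the incline)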